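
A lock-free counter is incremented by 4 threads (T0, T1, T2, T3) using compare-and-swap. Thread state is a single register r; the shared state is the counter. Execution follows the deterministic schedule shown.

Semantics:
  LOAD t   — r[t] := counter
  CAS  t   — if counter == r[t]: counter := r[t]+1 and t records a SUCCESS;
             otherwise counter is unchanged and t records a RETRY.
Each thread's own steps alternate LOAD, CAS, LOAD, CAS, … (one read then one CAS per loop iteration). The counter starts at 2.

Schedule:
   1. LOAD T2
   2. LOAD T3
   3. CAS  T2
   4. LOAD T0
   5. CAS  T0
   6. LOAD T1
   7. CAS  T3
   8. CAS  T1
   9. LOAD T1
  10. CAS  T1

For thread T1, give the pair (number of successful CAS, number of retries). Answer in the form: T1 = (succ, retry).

   1) LOAD T2:  M=2  r_T2=2
   2) LOAD T3:  M=2  r_T3=2
   3) CAS  T2:  M=3  r_T2=2 ✓
   4) LOAD T0:  M=3  r_T0=3
   5) CAS  T0:  M=4  r_T0=3 ✓
   6) LOAD T1:  M=4  r_T1=4
   7) CAS  T3:  M=4  r_T3=2 ✗
   8) CAS  T1:  M=5  r_T1=4 ✓
   9) LOAD T1:  M=5  r_T1=5
  10) CAS  T1:  M=6  r_T1=5 ✓

T1 = (2, 0)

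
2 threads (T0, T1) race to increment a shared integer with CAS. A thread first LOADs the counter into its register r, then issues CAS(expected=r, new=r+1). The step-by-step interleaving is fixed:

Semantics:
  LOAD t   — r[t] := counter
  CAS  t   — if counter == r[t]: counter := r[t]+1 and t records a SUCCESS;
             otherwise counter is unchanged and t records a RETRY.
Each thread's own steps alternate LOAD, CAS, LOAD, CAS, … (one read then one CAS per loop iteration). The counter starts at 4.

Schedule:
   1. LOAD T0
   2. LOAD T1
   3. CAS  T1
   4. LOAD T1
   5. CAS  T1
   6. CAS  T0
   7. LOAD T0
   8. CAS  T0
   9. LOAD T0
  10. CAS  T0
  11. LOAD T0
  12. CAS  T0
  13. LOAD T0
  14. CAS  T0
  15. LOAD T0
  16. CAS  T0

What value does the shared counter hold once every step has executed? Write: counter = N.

[1] T0.load  rd  (counter 4, T0.r 4)
[2] T1.load  rd  (counter 4, T1.r 4)
[3] T1.cas  hit  (counter 5, T1.r 4)
[4] T1.load  rd  (counter 5, T1.r 5)
[5] T1.cas  hit  (counter 6, T1.r 5)
[6] T0.cas  miss  (counter 6, T0.r 4)
[7] T0.load  rd  (counter 6, T0.r 6)
[8] T0.cas  hit  (counter 7, T0.r 6)
[9] T0.load  rd  (counter 7, T0.r 7)
[10] T0.cas  hit  (counter 8, T0.r 7)
[11] T0.load  rd  (counter 8, T0.r 8)
[12] T0.cas  hit  (counter 9, T0.r 8)
[13] T0.load  rd  (counter 9, T0.r 9)
[14] T0.cas  hit  (counter 10, T0.r 9)
[15] T0.load  rd  (counter 10, T0.r 10)
[16] T0.cas  hit  (counter 11, T0.r 10)

counter = 11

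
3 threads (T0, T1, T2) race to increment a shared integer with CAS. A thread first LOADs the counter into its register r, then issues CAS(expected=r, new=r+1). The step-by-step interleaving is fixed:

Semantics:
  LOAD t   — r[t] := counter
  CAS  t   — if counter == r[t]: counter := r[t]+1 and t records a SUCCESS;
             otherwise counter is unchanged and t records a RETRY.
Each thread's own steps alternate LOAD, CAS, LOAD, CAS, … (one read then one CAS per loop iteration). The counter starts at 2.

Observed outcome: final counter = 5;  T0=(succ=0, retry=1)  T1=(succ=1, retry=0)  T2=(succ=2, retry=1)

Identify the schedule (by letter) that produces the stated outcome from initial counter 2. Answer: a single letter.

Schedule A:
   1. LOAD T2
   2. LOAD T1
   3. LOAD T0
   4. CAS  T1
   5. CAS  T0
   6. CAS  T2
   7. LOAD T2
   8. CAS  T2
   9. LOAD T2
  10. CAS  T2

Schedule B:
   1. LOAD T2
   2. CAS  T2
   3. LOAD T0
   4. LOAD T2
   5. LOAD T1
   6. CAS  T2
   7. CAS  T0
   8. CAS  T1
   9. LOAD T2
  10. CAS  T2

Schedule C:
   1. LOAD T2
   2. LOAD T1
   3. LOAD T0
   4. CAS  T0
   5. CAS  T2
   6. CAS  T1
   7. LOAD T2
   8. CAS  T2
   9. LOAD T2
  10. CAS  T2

A

Run A:
[1] T2.load  rd  (counter 2, T2.r 2)
[2] T1.load  rd  (counter 2, T1.r 2)
[3] T0.load  rd  (counter 2, T0.r 2)
[4] T1.cas  hit  (counter 3, T1.r 2)
[5] T0.cas  miss  (counter 3, T0.r 2)
[6] T2.cas  miss  (counter 3, T2.r 2)
[7] T2.load  rd  (counter 3, T2.r 3)
[8] T2.cas  hit  (counter 4, T2.r 3)
[9] T2.load  rd  (counter 4, T2.r 4)
[10] T2.cas  hit  (counter 5, T2.r 4)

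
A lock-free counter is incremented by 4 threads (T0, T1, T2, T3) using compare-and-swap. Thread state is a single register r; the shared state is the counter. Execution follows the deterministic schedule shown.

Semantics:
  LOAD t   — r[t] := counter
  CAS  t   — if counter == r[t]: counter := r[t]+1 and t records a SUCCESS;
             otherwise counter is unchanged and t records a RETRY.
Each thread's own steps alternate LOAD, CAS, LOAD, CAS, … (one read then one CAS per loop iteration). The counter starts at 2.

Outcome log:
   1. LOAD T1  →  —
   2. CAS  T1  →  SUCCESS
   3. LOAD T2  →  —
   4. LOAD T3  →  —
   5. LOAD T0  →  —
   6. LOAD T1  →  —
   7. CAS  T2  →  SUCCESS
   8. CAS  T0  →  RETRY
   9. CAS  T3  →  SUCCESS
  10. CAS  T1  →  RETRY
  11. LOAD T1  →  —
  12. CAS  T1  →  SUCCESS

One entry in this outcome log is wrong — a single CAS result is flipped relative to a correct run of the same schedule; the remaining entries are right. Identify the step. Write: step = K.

Reference trace:
#1 T1 reads 2
#2 T1 CAS(2→3) writes; counter now 3
#3 T2 reads 3
#4 T3 reads 3
#5 T0 reads 3
#6 T1 reads 3
#7 T2 CAS(3→4) writes; counter now 4
#8 T0 CAS(3→4) fails; counter now 4
#9 T3 CAS(3→4) fails; counter now 4
#10 T1 CAS(3→4) fails; counter now 4
#11 T1 reads 4
#12 T1 CAS(4→5) writes; counter now 5
Log disagrees first at step 9.

step = 9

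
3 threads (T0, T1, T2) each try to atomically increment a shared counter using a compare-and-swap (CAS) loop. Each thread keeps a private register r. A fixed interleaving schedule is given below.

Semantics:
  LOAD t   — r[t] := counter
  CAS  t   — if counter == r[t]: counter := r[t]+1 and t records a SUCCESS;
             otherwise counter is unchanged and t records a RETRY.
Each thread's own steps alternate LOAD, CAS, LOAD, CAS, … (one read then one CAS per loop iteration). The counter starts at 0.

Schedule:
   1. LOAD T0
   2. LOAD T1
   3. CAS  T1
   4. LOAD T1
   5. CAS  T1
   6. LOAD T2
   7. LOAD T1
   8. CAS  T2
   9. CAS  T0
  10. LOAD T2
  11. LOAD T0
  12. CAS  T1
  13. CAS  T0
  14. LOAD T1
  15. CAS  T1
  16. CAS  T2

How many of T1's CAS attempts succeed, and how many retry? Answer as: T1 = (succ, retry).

T1 = (3, 1)

[1] T0.load  rd  (counter 0, T0.r 0)
[2] T1.load  rd  (counter 0, T1.r 0)
[3] T1.cas  hit  (counter 1, T1.r 0)
[4] T1.load  rd  (counter 1, T1.r 1)
[5] T1.cas  hit  (counter 2, T1.r 1)
[6] T2.load  rd  (counter 2, T2.r 2)
[7] T1.load  rd  (counter 2, T1.r 2)
[8] T2.cas  hit  (counter 3, T2.r 2)
[9] T0.cas  miss  (counter 3, T0.r 0)
[10] T2.load  rd  (counter 3, T2.r 3)
[11] T0.load  rd  (counter 3, T0.r 3)
[12] T1.cas  miss  (counter 3, T1.r 2)
[13] T0.cas  hit  (counter 4, T0.r 3)
[14] T1.load  rd  (counter 4, T1.r 4)
[15] T1.cas  hit  (counter 5, T1.r 4)
[16] T2.cas  miss  (counter 5, T2.r 3)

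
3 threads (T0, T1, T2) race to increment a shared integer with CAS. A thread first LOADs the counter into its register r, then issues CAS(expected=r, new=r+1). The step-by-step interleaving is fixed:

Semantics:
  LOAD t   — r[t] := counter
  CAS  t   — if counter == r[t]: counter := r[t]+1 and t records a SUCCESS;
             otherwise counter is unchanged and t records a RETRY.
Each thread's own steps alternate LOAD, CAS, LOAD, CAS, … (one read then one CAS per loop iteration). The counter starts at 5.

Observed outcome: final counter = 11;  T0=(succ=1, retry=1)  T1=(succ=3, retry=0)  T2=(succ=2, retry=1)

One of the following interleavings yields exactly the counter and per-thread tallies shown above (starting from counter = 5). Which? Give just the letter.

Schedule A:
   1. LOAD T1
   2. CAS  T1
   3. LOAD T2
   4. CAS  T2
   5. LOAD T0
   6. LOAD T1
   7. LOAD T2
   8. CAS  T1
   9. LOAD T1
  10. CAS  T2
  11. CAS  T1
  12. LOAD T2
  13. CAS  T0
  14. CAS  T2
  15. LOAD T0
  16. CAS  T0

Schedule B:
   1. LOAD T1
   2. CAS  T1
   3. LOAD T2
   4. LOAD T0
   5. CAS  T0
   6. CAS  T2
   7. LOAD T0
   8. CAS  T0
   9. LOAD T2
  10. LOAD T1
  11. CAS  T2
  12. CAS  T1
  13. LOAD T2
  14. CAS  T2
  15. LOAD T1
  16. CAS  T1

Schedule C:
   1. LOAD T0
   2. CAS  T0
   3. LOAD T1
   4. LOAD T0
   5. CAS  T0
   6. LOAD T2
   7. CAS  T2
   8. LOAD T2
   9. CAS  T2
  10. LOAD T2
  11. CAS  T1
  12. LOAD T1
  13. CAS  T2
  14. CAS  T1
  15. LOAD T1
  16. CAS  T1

Simulating candidate A:
   1) LOAD T1:  M=5  r_T1=5
   2) CAS  T1:  M=6  r_T1=5 ✓
   3) LOAD T2:  M=6  r_T2=6
   4) CAS  T2:  M=7  r_T2=6 ✓
   5) LOAD T0:  M=7  r_T0=7
   6) LOAD T1:  M=7  r_T1=7
   7) LOAD T2:  M=7  r_T2=7
   8) CAS  T1:  M=8  r_T1=7 ✓
   9) LOAD T1:  M=8  r_T1=8
  10) CAS  T2:  M=8  r_T2=7 ✗
  11) CAS  T1:  M=9  r_T1=8 ✓
  12) LOAD T2:  M=9  r_T2=9
  13) CAS  T0:  M=9  r_T0=7 ✗
  14) CAS  T2:  M=10  r_T2=9 ✓
  15) LOAD T0:  M=10  r_T0=10
  16) CAS  T0:  M=11  r_T0=10 ✓

A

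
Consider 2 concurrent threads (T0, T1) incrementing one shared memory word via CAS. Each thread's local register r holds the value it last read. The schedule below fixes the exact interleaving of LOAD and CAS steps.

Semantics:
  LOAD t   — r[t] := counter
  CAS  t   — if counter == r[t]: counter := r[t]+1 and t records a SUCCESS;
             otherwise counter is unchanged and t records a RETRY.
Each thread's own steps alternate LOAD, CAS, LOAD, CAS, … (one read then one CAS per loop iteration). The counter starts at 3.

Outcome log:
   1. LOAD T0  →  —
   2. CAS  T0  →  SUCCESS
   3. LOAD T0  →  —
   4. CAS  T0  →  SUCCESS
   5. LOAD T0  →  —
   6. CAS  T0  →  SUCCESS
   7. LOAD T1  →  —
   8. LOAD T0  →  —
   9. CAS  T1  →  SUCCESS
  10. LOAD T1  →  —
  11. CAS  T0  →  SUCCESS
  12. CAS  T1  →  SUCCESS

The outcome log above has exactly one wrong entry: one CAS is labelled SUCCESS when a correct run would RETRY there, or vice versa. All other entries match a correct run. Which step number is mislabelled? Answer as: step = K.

step = 11

Re-executing:
#1 T0 reads 3
#2 T0 CAS(3→4) writes; counter now 4
#3 T0 reads 4
#4 T0 CAS(4→5) writes; counter now 5
#5 T0 reads 5
#6 T0 CAS(5→6) writes; counter now 6
#7 T1 reads 6
#8 T0 reads 6
#9 T1 CAS(6→7) writes; counter now 7
#10 T1 reads 7
#11 T0 CAS(6→7) fails; counter now 7
#12 T1 CAS(7→8) writes; counter now 8
Mismatch at 11.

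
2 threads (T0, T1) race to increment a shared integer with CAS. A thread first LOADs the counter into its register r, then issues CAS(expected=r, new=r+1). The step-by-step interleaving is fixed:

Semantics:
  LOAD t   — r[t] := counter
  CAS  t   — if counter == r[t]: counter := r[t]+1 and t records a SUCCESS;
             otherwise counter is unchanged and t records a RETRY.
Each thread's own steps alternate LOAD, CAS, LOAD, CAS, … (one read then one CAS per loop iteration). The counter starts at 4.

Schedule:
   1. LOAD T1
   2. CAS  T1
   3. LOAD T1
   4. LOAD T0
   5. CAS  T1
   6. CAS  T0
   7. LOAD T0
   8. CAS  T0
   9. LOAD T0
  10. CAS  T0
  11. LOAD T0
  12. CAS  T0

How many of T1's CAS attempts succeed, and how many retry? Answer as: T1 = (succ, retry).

T1 = (2, 0)

#1 T1 reads 4
#2 T1 CAS(4→5) writes; counter now 5
#3 T1 reads 5
#4 T0 reads 5
#5 T1 CAS(5→6) writes; counter now 6
#6 T0 CAS(5→6) fails; counter now 6
#7 T0 reads 6
#8 T0 CAS(6→7) writes; counter now 7
#9 T0 reads 7
#10 T0 CAS(7→8) writes; counter now 8
#11 T0 reads 8
#12 T0 CAS(8→9) writes; counter now 9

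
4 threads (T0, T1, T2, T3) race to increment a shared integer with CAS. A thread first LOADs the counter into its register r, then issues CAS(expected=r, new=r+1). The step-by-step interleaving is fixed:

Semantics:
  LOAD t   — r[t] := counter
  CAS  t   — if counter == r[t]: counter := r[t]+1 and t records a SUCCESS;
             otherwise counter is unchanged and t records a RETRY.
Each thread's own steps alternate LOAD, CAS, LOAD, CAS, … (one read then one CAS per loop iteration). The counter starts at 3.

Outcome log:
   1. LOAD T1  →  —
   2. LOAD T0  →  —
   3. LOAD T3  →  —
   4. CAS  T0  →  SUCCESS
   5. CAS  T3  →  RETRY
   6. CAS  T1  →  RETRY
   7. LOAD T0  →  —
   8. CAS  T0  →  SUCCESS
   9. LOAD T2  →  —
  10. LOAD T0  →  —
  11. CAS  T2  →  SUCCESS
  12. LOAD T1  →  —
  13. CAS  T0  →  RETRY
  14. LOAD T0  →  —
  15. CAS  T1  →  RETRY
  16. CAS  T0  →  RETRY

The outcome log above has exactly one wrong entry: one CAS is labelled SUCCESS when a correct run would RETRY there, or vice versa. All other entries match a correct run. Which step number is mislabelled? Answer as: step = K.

step = 15

Correct run:
[1] T1.load  rd  (counter 3, T1.r 3)
[2] T0.load  rd  (counter 3, T0.r 3)
[3] T3.load  rd  (counter 3, T3.r 3)
[4] T0.cas  hit  (counter 4, T0.r 3)
[5] T3.cas  miss  (counter 4, T3.r 3)
[6] T1.cas  miss  (counter 4, T1.r 3)
[7] T0.load  rd  (counter 4, T0.r 4)
[8] T0.cas  hit  (counter 5, T0.r 4)
[9] T2.load  rd  (counter 5, T2.r 5)
[10] T0.load  rd  (counter 5, T0.r 5)
[11] T2.cas  hit  (counter 6, T2.r 5)
[12] T1.load  rd  (counter 6, T1.r 6)
[13] T0.cas  miss  (counter 6, T0.r 5)
[14] T0.load  rd  (counter 6, T0.r 6)
[15] T1.cas  hit  (counter 7, T1.r 6)
[16] T0.cas  miss  (counter 7, T0.r 6)
Log disagrees first at step 15.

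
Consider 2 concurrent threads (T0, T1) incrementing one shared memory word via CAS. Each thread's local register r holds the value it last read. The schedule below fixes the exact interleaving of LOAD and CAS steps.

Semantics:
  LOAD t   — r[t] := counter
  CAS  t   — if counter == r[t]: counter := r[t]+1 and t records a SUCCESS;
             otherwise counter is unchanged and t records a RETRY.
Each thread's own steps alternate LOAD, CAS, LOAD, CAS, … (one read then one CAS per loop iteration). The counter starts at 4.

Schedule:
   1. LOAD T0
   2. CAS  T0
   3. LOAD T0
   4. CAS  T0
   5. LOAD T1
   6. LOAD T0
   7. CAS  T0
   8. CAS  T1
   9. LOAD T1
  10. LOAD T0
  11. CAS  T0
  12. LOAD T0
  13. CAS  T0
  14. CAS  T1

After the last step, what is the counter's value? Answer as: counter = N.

step 1: T0 LOAD ⇒ load; ctr=4 reg=4
step 2: T0 CAS ⇒ ok; ctr=5 reg=4
step 3: T0 LOAD ⇒ load; ctr=5 reg=5
step 4: T0 CAS ⇒ ok; ctr=6 reg=5
step 5: T1 LOAD ⇒ load; ctr=6 reg=6
step 6: T0 LOAD ⇒ load; ctr=6 reg=6
step 7: T0 CAS ⇒ ok; ctr=7 reg=6
step 8: T1 CAS ⇒ retry; ctr=7 reg=6
step 9: T1 LOAD ⇒ load; ctr=7 reg=7
step 10: T0 LOAD ⇒ load; ctr=7 reg=7
step 11: T0 CAS ⇒ ok; ctr=8 reg=7
step 12: T0 LOAD ⇒ load; ctr=8 reg=8
step 13: T0 CAS ⇒ ok; ctr=9 reg=8
step 14: T1 CAS ⇒ retry; ctr=9 reg=7

counter = 9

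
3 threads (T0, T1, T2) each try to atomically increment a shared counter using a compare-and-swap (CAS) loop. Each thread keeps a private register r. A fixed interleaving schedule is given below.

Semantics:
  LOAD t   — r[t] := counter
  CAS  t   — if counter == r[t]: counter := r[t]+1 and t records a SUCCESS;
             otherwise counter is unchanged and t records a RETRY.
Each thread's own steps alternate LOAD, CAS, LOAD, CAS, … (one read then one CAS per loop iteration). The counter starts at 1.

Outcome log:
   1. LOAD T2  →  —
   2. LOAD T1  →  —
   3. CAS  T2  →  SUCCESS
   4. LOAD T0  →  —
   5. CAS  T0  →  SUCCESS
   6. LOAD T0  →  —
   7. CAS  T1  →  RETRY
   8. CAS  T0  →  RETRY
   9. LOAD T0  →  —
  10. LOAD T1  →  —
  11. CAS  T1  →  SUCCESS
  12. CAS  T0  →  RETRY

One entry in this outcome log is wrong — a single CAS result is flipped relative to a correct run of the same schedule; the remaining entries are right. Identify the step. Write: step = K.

Reference trace:
[1] T2.load  rd  (counter 1, T2.r 1)
[2] T1.load  rd  (counter 1, T1.r 1)
[3] T2.cas  hit  (counter 2, T2.r 1)
[4] T0.load  rd  (counter 2, T0.r 2)
[5] T0.cas  hit  (counter 3, T0.r 2)
[6] T0.load  rd  (counter 3, T0.r 3)
[7] T1.cas  miss  (counter 3, T1.r 1)
[8] T0.cas  hit  (counter 4, T0.r 3)
[9] T0.load  rd  (counter 4, T0.r 4)
[10] T1.load  rd  (counter 4, T1.r 4)
[11] T1.cas  hit  (counter 5, T1.r 4)
[12] T0.cas  miss  (counter 5, T0.r 4)
Mismatch at 8.

step = 8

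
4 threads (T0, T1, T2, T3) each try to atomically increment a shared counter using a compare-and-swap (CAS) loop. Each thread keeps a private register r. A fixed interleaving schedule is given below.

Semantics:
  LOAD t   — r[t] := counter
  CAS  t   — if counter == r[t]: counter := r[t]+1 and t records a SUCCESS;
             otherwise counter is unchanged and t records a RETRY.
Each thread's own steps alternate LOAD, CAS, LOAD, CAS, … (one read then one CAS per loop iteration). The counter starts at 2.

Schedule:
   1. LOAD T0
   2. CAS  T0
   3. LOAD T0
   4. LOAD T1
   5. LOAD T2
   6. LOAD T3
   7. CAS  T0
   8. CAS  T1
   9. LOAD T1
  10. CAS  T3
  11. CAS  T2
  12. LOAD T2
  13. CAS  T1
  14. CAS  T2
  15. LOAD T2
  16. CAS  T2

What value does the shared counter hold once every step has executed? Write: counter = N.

1. LOAD T0 → mem=2 r[T0]=2 [LOAD]
2. CAS T0 → mem=3 r[T0]=2 [OK]
3. LOAD T0 → mem=3 r[T0]=3 [LOAD]
4. LOAD T1 → mem=3 r[T1]=3 [LOAD]
5. LOAD T2 → mem=3 r[T2]=3 [LOAD]
6. LOAD T3 → mem=3 r[T3]=3 [LOAD]
7. CAS T0 → mem=4 r[T0]=3 [OK]
8. CAS T1 → mem=4 r[T1]=3 [RETRY]
9. LOAD T1 → mem=4 r[T1]=4 [LOAD]
10. CAS T3 → mem=4 r[T3]=3 [RETRY]
11. CAS T2 → mem=4 r[T2]=3 [RETRY]
12. LOAD T2 → mem=4 r[T2]=4 [LOAD]
13. CAS T1 → mem=5 r[T1]=4 [OK]
14. CAS T2 → mem=5 r[T2]=4 [RETRY]
15. LOAD T2 → mem=5 r[T2]=5 [LOAD]
16. CAS T2 → mem=6 r[T2]=5 [OK]

counter = 6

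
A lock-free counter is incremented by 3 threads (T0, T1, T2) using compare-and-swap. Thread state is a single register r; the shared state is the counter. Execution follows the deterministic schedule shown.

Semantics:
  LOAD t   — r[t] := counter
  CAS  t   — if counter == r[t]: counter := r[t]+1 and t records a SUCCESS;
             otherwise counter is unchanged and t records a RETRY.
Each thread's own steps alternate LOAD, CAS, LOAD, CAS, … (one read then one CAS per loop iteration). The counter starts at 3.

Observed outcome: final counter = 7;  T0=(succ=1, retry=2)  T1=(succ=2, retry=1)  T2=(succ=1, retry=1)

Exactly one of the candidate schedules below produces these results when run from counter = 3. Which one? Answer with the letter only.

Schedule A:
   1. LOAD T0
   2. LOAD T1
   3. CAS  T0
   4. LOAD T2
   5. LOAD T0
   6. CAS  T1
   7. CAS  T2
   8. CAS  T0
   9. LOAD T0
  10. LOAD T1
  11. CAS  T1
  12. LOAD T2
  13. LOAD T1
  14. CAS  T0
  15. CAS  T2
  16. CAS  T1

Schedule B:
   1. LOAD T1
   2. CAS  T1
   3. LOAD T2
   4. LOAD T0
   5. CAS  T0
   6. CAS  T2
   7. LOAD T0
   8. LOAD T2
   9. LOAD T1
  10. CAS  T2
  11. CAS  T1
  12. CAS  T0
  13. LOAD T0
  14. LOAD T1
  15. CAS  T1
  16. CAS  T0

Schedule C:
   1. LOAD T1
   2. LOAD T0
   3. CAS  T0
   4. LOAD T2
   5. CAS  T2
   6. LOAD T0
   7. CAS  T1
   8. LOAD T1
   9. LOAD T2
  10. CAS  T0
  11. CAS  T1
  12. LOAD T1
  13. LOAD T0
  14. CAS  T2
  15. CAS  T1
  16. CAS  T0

Run B:
T1 LOAD — after: cnt=3, r=3 — load
T1 CAS — after: cnt=4, r=3 — ok
T2 LOAD — after: cnt=4, r=4 — load
T0 LOAD — after: cnt=4, r=4 — load
T0 CAS — after: cnt=5, r=4 — ok
T2 CAS — after: cnt=5, r=4 — retry
T0 LOAD — after: cnt=5, r=5 — load
T2 LOAD — after: cnt=5, r=5 — load
T1 LOAD — after: cnt=5, r=5 — load
T2 CAS — after: cnt=6, r=5 — ok
T1 CAS — after: cnt=6, r=5 — retry
T0 CAS — after: cnt=6, r=5 — retry
T0 LOAD — after: cnt=6, r=6 — load
T1 LOAD — after: cnt=6, r=6 — load
T1 CAS — after: cnt=7, r=6 — ok
T0 CAS — after: cnt=7, r=6 — retry

B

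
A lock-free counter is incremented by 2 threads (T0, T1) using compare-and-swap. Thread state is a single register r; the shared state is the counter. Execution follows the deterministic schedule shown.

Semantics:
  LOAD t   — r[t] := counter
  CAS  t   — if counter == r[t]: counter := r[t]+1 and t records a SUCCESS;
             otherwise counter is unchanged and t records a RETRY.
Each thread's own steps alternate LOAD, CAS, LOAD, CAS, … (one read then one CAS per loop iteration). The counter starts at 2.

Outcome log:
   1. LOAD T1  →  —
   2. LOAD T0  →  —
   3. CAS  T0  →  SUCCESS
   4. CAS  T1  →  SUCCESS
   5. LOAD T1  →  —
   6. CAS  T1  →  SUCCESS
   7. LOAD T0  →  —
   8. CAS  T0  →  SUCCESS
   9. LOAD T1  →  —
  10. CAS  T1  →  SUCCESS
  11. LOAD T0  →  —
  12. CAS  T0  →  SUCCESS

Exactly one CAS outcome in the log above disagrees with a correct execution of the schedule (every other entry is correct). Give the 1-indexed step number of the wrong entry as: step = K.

Reference trace:
#1 T1 reads 2
#2 T0 reads 2
#3 T0 CAS(2→3) writes; counter now 3
#4 T1 CAS(2→3) fails; counter now 3
#5 T1 reads 3
#6 T1 CAS(3→4) writes; counter now 4
#7 T0 reads 4
#8 T0 CAS(4→5) writes; counter now 5
#9 T1 reads 5
#10 T1 CAS(5→6) writes; counter now 6
#11 T0 reads 6
#12 T0 CAS(6→7) writes; counter now 7
Log disagrees first at step 4.

step = 4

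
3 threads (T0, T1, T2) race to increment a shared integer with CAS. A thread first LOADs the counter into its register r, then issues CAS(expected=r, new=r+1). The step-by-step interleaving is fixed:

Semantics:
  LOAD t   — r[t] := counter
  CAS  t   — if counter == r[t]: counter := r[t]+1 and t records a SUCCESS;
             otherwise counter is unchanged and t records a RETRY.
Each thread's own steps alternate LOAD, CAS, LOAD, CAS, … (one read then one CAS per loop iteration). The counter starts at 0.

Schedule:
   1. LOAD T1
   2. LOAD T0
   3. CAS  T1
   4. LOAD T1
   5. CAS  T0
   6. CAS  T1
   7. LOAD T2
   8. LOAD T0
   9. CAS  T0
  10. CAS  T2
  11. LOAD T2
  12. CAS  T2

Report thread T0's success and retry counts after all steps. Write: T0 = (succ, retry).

T0 = (1, 1)

[1] T1.load  rd  (counter 0, T1.r 0)
[2] T0.load  rd  (counter 0, T0.r 0)
[3] T1.cas  hit  (counter 1, T1.r 0)
[4] T1.load  rd  (counter 1, T1.r 1)
[5] T0.cas  miss  (counter 1, T0.r 0)
[6] T1.cas  hit  (counter 2, T1.r 1)
[7] T2.load  rd  (counter 2, T2.r 2)
[8] T0.load  rd  (counter 2, T0.r 2)
[9] T0.cas  hit  (counter 3, T0.r 2)
[10] T2.cas  miss  (counter 3, T2.r 2)
[11] T2.load  rd  (counter 3, T2.r 3)
[12] T2.cas  hit  (counter 4, T2.r 3)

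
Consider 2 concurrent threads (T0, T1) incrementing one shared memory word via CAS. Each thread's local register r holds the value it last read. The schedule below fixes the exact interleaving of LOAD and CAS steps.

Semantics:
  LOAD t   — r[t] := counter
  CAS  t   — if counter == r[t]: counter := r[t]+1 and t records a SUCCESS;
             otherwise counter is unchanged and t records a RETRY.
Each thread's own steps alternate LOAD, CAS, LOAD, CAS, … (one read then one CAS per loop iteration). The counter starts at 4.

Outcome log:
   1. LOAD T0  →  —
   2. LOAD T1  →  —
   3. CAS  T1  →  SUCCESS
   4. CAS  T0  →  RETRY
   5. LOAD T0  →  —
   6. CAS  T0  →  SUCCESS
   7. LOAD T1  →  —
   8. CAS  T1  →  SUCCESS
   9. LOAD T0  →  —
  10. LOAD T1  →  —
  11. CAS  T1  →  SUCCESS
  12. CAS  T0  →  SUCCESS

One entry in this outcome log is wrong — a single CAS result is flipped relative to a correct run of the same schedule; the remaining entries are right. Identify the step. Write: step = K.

step = 12

Re-executing:
#1 T0 reads 4
#2 T1 reads 4
#3 T1 CAS(4→5) writes; counter now 5
#4 T0 CAS(4→5) fails; counter now 5
#5 T0 reads 5
#6 T0 CAS(5→6) writes; counter now 6
#7 T1 reads 6
#8 T1 CAS(6→7) writes; counter now 7
#9 T0 reads 7
#10 T1 reads 7
#11 T1 CAS(7→8) writes; counter now 8
#12 T0 CAS(7→8) fails; counter now 8
Log disagrees first at step 12.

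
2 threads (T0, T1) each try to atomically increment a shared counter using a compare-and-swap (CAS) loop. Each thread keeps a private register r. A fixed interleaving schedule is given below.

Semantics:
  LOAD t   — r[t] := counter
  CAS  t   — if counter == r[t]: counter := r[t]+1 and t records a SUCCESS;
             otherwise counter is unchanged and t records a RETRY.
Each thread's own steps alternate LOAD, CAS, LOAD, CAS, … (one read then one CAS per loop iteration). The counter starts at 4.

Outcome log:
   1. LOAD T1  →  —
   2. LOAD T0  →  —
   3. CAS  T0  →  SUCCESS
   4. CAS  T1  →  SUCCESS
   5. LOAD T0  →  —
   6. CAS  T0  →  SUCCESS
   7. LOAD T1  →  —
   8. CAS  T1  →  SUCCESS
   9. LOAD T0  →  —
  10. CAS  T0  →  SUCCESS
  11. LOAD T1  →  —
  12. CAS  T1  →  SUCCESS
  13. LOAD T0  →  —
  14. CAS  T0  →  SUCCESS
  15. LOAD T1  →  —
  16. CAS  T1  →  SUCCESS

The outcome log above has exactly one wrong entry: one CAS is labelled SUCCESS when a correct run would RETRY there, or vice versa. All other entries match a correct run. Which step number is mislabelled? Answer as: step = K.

Correct run:
   1) LOAD T1:  M=4  r_T1=4
   2) LOAD T0:  M=4  r_T0=4
   3) CAS  T0:  M=5  r_T0=4 ✓
   4) CAS  T1:  M=5  r_T1=4 ✗
   5) LOAD T0:  M=5  r_T0=5
   6) CAS  T0:  M=6  r_T0=5 ✓
   7) LOAD T1:  M=6  r_T1=6
   8) CAS  T1:  M=7  r_T1=6 ✓
   9) LOAD T0:  M=7  r_T0=7
  10) CAS  T0:  M=8  r_T0=7 ✓
  11) LOAD T1:  M=8  r_T1=8
  12) CAS  T1:  M=9  r_T1=8 ✓
  13) LOAD T0:  M=9  r_T0=9
  14) CAS  T0:  M=10  r_T0=9 ✓
  15) LOAD T1:  M=10  r_T1=10
  16) CAS  T1:  M=11  r_T1=10 ✓
Log disagrees first at step 4.

step = 4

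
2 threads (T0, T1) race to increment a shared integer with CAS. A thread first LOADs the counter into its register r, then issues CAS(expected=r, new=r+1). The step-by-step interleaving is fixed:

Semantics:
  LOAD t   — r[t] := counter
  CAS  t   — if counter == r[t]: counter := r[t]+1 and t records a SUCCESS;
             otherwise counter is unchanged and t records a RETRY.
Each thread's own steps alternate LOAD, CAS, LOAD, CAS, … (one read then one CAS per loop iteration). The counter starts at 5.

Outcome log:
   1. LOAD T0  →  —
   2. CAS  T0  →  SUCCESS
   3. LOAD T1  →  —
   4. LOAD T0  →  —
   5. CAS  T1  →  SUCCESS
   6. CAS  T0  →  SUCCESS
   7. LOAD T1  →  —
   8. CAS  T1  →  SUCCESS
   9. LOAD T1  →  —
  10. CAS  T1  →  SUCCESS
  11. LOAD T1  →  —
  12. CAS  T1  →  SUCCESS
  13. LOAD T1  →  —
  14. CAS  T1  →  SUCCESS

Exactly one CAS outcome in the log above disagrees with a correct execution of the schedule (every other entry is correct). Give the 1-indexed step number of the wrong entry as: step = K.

step = 6

Reference trace:
1. LOAD T0 → mem=5 r[T0]=5 [LOAD]
2. CAS T0 → mem=6 r[T0]=5 [OK]
3. LOAD T1 → mem=6 r[T1]=6 [LOAD]
4. LOAD T0 → mem=6 r[T0]=6 [LOAD]
5. CAS T1 → mem=7 r[T1]=6 [OK]
6. CAS T0 → mem=7 r[T0]=6 [RETRY]
7. LOAD T1 → mem=7 r[T1]=7 [LOAD]
8. CAS T1 → mem=8 r[T1]=7 [OK]
9. LOAD T1 → mem=8 r[T1]=8 [LOAD]
10. CAS T1 → mem=9 r[T1]=8 [OK]
11. LOAD T1 → mem=9 r[T1]=9 [LOAD]
12. CAS T1 → mem=10 r[T1]=9 [OK]
13. LOAD T1 → mem=10 r[T1]=10 [LOAD]
14. CAS T1 → mem=11 r[T1]=10 [OK]
Flip is step 6.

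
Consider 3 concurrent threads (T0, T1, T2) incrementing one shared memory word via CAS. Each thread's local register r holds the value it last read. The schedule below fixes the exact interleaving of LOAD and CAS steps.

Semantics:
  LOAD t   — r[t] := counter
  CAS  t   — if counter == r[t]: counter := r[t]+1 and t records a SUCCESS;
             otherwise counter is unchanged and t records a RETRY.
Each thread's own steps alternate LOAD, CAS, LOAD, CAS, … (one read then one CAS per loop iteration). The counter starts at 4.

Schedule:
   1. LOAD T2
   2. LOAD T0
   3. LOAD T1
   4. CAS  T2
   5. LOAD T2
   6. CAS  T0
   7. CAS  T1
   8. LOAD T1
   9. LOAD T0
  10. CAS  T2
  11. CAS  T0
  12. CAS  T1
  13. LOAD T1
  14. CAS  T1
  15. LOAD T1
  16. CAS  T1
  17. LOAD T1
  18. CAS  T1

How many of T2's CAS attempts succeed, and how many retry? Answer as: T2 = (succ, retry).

#1 T2 reads 4
#2 T0 reads 4
#3 T1 reads 4
#4 T2 CAS(4→5) writes; counter now 5
#5 T2 reads 5
#6 T0 CAS(4→5) fails; counter now 5
#7 T1 CAS(4→5) fails; counter now 5
#8 T1 reads 5
#9 T0 reads 5
#10 T2 CAS(5→6) writes; counter now 6
#11 T0 CAS(5→6) fails; counter now 6
#12 T1 CAS(5→6) fails; counter now 6
#13 T1 reads 6
#14 T1 CAS(6→7) writes; counter now 7
#15 T1 reads 7
#16 T1 CAS(7→8) writes; counter now 8
#17 T1 reads 8
#18 T1 CAS(8→9) writes; counter now 9

T2 = (2, 0)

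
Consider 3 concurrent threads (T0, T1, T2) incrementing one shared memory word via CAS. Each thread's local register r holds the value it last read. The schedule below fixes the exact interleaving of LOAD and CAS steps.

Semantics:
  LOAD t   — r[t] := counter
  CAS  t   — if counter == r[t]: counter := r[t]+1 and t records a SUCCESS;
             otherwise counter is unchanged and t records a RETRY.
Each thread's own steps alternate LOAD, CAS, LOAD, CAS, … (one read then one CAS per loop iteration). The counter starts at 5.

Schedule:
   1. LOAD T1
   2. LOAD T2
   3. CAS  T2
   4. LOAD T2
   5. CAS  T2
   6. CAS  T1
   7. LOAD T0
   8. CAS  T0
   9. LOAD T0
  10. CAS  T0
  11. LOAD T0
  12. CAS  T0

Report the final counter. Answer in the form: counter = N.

1. LOAD T1 → mem=5 r[T1]=5 [LOAD]
2. LOAD T2 → mem=5 r[T2]=5 [LOAD]
3. CAS T2 → mem=6 r[T2]=5 [OK]
4. LOAD T2 → mem=6 r[T2]=6 [LOAD]
5. CAS T2 → mem=7 r[T2]=6 [OK]
6. CAS T1 → mem=7 r[T1]=5 [RETRY]
7. LOAD T0 → mem=7 r[T0]=7 [LOAD]
8. CAS T0 → mem=8 r[T0]=7 [OK]
9. LOAD T0 → mem=8 r[T0]=8 [LOAD]
10. CAS T0 → mem=9 r[T0]=8 [OK]
11. LOAD T0 → mem=9 r[T0]=9 [LOAD]
12. CAS T0 → mem=10 r[T0]=9 [OK]

counter = 10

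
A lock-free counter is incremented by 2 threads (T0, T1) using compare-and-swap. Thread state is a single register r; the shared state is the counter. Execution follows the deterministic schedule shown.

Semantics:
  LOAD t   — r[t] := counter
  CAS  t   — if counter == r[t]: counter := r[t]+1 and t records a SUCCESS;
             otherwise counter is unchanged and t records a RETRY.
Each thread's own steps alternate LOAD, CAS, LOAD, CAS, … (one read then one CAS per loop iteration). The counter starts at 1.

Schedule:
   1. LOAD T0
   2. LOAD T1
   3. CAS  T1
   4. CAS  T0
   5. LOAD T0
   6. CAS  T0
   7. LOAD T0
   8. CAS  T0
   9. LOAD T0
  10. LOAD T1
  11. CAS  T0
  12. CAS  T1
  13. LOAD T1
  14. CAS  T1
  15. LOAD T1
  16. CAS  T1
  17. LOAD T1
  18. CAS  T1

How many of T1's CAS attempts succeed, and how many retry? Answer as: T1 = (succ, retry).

T1 = (4, 1)

#1 T0 reads 1
#2 T1 reads 1
#3 T1 CAS(1→2) writes; counter now 2
#4 T0 CAS(1→2) fails; counter now 2
#5 T0 reads 2
#6 T0 CAS(2→3) writes; counter now 3
#7 T0 reads 3
#8 T0 CAS(3→4) writes; counter now 4
#9 T0 reads 4
#10 T1 reads 4
#11 T0 CAS(4→5) writes; counter now 5
#12 T1 CAS(4→5) fails; counter now 5
#13 T1 reads 5
#14 T1 CAS(5→6) writes; counter now 6
#15 T1 reads 6
#16 T1 CAS(6→7) writes; counter now 7
#17 T1 reads 7
#18 T1 CAS(7→8) writes; counter now 8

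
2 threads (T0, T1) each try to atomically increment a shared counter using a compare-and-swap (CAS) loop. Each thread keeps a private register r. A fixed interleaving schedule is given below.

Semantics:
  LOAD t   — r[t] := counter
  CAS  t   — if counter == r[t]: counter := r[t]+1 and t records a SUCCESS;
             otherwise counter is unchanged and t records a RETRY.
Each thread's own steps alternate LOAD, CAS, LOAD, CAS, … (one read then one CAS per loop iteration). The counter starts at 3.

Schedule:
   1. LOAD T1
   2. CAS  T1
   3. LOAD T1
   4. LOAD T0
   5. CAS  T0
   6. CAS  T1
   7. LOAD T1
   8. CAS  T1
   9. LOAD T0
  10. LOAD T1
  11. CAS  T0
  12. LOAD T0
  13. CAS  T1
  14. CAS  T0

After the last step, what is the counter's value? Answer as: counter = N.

counter = 8

T1 LOAD — after: cnt=3, r=3 — load
T1 CAS — after: cnt=4, r=3 — ok
T1 LOAD — after: cnt=4, r=4 — load
T0 LOAD — after: cnt=4, r=4 — load
T0 CAS — after: cnt=5, r=4 — ok
T1 CAS — after: cnt=5, r=4 — retry
T1 LOAD — after: cnt=5, r=5 — load
T1 CAS — after: cnt=6, r=5 — ok
T0 LOAD — after: cnt=6, r=6 — load
T1 LOAD — after: cnt=6, r=6 — load
T0 CAS — after: cnt=7, r=6 — ok
T0 LOAD — after: cnt=7, r=7 — load
T1 CAS — after: cnt=7, r=6 — retry
T0 CAS — after: cnt=8, r=7 — ok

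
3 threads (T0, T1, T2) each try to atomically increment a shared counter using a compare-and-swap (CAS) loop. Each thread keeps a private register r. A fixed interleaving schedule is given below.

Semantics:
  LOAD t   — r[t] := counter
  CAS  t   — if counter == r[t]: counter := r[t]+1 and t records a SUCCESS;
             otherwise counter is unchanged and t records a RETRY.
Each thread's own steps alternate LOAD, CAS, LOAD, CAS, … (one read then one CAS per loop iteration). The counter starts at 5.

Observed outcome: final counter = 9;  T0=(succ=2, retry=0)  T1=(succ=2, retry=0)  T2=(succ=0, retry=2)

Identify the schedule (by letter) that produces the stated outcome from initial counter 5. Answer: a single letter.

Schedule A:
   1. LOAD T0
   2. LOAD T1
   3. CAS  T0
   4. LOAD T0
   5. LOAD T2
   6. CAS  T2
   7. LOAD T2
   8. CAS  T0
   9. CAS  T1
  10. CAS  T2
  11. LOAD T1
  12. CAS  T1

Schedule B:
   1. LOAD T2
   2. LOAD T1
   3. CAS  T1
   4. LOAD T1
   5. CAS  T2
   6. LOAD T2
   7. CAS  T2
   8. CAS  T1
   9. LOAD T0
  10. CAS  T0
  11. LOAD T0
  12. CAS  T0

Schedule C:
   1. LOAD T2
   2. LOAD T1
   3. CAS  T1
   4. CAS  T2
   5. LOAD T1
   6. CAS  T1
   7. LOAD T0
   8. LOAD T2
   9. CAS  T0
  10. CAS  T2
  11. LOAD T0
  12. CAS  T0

C

Simulating candidate C:
   1) LOAD T2:  M=5  r_T2=5
   2) LOAD T1:  M=5  r_T1=5
   3) CAS  T1:  M=6  r_T1=5 ✓
   4) CAS  T2:  M=6  r_T2=5 ✗
   5) LOAD T1:  M=6  r_T1=6
   6) CAS  T1:  M=7  r_T1=6 ✓
   7) LOAD T0:  M=7  r_T0=7
   8) LOAD T2:  M=7  r_T2=7
   9) CAS  T0:  M=8  r_T0=7 ✓
  10) CAS  T2:  M=8  r_T2=7 ✗
  11) LOAD T0:  M=8  r_T0=8
  12) CAS  T0:  M=9  r_T0=8 ✓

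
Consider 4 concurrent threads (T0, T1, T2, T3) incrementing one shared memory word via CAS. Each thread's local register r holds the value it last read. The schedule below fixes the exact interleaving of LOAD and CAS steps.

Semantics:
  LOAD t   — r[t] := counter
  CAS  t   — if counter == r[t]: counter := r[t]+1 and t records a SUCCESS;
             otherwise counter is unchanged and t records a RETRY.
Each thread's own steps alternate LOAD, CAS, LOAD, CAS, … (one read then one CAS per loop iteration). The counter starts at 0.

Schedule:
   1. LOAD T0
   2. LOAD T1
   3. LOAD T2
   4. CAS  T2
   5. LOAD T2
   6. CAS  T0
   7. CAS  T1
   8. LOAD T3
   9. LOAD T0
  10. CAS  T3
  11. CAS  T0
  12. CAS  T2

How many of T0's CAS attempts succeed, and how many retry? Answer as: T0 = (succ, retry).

T0 = (0, 2)

   1) LOAD T0:  M=0  r_T0=0
   2) LOAD T1:  M=0  r_T1=0
   3) LOAD T2:  M=0  r_T2=0
   4) CAS  T2:  M=1  r_T2=0 ✓
   5) LOAD T2:  M=1  r_T2=1
   6) CAS  T0:  M=1  r_T0=0 ✗
   7) CAS  T1:  M=1  r_T1=0 ✗
   8) LOAD T3:  M=1  r_T3=1
   9) LOAD T0:  M=1  r_T0=1
  10) CAS  T3:  M=2  r_T3=1 ✓
  11) CAS  T0:  M=2  r_T0=1 ✗
  12) CAS  T2:  M=2  r_T2=1 ✗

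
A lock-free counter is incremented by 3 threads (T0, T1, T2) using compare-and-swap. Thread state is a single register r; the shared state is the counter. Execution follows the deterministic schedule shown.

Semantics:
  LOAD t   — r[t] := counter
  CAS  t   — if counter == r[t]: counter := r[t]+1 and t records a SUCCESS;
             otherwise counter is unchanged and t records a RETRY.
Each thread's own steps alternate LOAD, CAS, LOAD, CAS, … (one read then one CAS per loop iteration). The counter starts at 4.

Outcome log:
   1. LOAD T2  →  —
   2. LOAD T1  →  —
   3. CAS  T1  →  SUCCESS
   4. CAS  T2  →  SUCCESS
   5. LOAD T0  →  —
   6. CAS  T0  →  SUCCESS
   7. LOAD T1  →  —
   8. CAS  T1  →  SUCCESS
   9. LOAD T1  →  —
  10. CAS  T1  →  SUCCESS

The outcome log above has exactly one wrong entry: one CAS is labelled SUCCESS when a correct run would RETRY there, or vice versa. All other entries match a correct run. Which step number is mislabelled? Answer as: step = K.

Re-executing:
step 1: T2 LOAD ⇒ load; ctr=4 reg=4
step 2: T1 LOAD ⇒ load; ctr=4 reg=4
step 3: T1 CAS ⇒ ok; ctr=5 reg=4
step 4: T2 CAS ⇒ retry; ctr=5 reg=4
step 5: T0 LOAD ⇒ load; ctr=5 reg=5
step 6: T0 CAS ⇒ ok; ctr=6 reg=5
step 7: T1 LOAD ⇒ load; ctr=6 reg=6
step 8: T1 CAS ⇒ ok; ctr=7 reg=6
step 9: T1 LOAD ⇒ load; ctr=7 reg=7
step 10: T1 CAS ⇒ ok; ctr=8 reg=7
Flip is step 4.

step = 4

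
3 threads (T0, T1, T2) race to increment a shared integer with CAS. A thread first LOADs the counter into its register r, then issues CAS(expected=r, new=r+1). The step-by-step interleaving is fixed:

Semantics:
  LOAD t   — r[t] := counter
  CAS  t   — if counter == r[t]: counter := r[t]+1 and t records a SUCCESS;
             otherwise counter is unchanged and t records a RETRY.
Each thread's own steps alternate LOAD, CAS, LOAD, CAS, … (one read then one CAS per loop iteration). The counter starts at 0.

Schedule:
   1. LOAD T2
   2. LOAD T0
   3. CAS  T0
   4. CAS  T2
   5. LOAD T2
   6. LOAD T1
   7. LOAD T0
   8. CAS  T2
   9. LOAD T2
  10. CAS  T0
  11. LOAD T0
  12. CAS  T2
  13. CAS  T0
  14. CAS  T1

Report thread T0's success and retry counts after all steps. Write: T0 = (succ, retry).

T0 = (1, 2)

#1 T2 reads 0
#2 T0 reads 0
#3 T0 CAS(0→1) writes; counter now 1
#4 T2 CAS(0→1) fails; counter now 1
#5 T2 reads 1
#6 T1 reads 1
#7 T0 reads 1
#8 T2 CAS(1→2) writes; counter now 2
#9 T2 reads 2
#10 T0 CAS(1→2) fails; counter now 2
#11 T0 reads 2
#12 T2 CAS(2→3) writes; counter now 3
#13 T0 CAS(2→3) fails; counter now 3
#14 T1 CAS(1→2) fails; counter now 3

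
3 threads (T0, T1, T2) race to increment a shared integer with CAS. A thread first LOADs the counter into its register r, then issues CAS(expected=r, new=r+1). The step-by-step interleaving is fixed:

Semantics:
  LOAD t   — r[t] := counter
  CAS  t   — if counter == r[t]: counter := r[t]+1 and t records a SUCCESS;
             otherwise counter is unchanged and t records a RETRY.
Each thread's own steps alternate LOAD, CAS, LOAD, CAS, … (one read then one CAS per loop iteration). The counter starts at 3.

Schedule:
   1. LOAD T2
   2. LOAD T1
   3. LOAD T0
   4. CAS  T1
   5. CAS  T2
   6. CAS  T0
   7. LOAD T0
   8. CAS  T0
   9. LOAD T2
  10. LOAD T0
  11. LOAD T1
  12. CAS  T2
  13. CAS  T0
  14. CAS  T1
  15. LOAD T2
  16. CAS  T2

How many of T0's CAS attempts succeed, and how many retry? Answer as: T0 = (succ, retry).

T0 = (1, 2)

#1 T2 reads 3
#2 T1 reads 3
#3 T0 reads 3
#4 T1 CAS(3→4) writes; counter now 4
#5 T2 CAS(3→4) fails; counter now 4
#6 T0 CAS(3→4) fails; counter now 4
#7 T0 reads 4
#8 T0 CAS(4→5) writes; counter now 5
#9 T2 reads 5
#10 T0 reads 5
#11 T1 reads 5
#12 T2 CAS(5→6) writes; counter now 6
#13 T0 CAS(5→6) fails; counter now 6
#14 T1 CAS(5→6) fails; counter now 6
#15 T2 reads 6
#16 T2 CAS(6→7) writes; counter now 7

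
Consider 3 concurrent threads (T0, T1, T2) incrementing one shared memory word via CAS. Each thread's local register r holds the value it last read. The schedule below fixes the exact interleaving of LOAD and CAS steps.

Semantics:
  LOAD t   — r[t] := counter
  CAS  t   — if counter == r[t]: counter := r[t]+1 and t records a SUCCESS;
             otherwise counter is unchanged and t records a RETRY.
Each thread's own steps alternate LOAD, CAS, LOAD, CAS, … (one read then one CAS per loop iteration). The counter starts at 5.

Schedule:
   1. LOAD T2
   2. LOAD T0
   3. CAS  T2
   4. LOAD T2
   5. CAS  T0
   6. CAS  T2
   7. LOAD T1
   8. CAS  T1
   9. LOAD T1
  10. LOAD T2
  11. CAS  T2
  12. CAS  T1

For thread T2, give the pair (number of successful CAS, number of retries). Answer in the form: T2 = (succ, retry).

T2 = (3, 0)

step 1: T2 LOAD ⇒ load; ctr=5 reg=5
step 2: T0 LOAD ⇒ load; ctr=5 reg=5
step 3: T2 CAS ⇒ ok; ctr=6 reg=5
step 4: T2 LOAD ⇒ load; ctr=6 reg=6
step 5: T0 CAS ⇒ retry; ctr=6 reg=5
step 6: T2 CAS ⇒ ok; ctr=7 reg=6
step 7: T1 LOAD ⇒ load; ctr=7 reg=7
step 8: T1 CAS ⇒ ok; ctr=8 reg=7
step 9: T1 LOAD ⇒ load; ctr=8 reg=8
step 10: T2 LOAD ⇒ load; ctr=8 reg=8
step 11: T2 CAS ⇒ ok; ctr=9 reg=8
step 12: T1 CAS ⇒ retry; ctr=9 reg=8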